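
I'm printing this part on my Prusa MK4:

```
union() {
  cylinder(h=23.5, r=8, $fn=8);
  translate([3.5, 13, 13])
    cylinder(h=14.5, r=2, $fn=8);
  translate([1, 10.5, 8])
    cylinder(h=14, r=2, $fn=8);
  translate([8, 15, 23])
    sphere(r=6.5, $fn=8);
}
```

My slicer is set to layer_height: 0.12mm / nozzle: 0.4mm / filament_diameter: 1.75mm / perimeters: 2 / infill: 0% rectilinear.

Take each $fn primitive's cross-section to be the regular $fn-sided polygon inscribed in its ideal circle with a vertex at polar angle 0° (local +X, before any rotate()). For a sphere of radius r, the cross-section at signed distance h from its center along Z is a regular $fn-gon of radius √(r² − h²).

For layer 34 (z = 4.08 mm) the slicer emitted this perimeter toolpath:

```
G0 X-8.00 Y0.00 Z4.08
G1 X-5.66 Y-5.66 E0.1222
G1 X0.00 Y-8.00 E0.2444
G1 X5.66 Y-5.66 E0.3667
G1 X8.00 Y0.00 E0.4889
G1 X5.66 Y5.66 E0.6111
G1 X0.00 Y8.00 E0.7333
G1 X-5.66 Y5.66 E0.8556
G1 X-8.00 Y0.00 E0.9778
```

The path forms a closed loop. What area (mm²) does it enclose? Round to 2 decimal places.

Apply the shoelace formula to the sequence of (X, Y) vertices; enclosed area = 181.12 mm².

181.12 mm²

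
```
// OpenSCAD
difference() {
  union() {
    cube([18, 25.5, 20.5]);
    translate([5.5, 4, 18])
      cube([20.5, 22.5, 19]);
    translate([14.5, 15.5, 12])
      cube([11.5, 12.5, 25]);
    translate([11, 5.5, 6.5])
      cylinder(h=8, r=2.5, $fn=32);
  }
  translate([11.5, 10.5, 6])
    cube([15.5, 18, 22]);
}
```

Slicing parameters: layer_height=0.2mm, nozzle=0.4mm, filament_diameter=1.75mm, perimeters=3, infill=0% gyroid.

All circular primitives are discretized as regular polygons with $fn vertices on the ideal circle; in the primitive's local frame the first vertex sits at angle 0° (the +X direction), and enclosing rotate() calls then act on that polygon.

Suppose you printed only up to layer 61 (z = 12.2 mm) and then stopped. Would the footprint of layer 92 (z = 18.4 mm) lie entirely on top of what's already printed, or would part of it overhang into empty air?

Compare the two slices. At z = 12.2: the cube (footprint 18×25.5) is included at this height (area 459.00 mm²); the cube at (5.5, 4) is absent (z outside [18, 37]); the cube at (14.5, 15.5) (footprint 11.5×12.5) is included at this height (area 143.75 mm²); the r=2.5 cylinder at (11, 5.5) contributes a regular 32-gon of circumradius 2.5 (area = (32/2)·2.500²·sin(360°/32) = 19.51 mm²); Combining (union): the regions partially overlap — summed areas 622.26 mm² minus the doubly-counted overlap 54.51 mm² gives 567.75 mm² — area = 567.75 mm²; the 15.5×18 cube at (11.5, 10.5) contributes its full rectangle (area 279.00 mm²); Taking the first minus the rest: starting from the result so far (567.75 mm²), the 15.5×18 cube at (11.5, 10.5) partially overlaps it — only the 206.25 mm² overlap (of its 279.00 mm²) is removed, clipping the outline — area = 361.50 mm². At z = 18.4: the cube (footprint 18×25.5) is included at this height (area 459.00 mm²); the 20.5×22.5 cube at (5.5, 4) contributes its full rectangle (area 461.25 mm²); the cube at (14.5, 15.5) is present — its section is the full 11.5×12.5 rectangle (area 143.75 mm²); the cylinder at (11, 5.5) does not reach this height (z outside [6.5, 14.5]); Merging all regions: the regions partially overlap — summed areas 1064.00 mm² minus the doubly-counted overlap 395.25 mm² gives 668.75 mm² — area = 668.75 mm²; the cube at (11.5, 10.5) is present — its section is the full 15.5×18 rectangle (area 279.00 mm²); After the difference (first − rest): starting from the result so far (668.75 mm²), the 15.5×18 cube at (11.5, 10.5) partially overlaps it — only the 249.25 mm² overlap (of its 279.00 mm²) is removed, clipping the outline — area = 419.50 mm². Checking containment: at z = 18.4 the cross-section extends beyond the z = 12.2 cross-section by about 58.00 mm².

part overhangs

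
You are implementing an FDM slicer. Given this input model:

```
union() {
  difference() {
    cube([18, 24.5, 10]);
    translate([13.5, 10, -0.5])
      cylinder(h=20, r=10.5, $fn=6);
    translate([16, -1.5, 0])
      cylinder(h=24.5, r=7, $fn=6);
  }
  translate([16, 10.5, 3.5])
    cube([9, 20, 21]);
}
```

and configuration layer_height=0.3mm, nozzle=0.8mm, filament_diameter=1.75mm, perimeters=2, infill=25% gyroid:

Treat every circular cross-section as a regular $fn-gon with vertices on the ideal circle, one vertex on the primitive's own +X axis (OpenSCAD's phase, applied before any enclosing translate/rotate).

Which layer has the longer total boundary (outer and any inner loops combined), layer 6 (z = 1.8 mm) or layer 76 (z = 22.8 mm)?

Layer 6 (z = 1.8): the cube is present — its section is the full 18×24.5 rectangle (perimeter 85.00 mm); the cylinder at (13.5, 10): section is a regular 6-gon, circumradius r=10.5 (perimeter = 2·6·10.500·sin(180°/6) = 63.00 mm); the cylinder at (16, -1.5): section is a regular 6-gon, circumradius r=7 (perimeter = 2·6·7.000·sin(180°/6) = 42.00 mm); After the difference (first − rest): starting from the 18×24.5 cube, the r=10.5 cylinder at (13.5, 10) partially overlaps it — only the 225.06 mm² overlap (of its 286.44 mm²) is removed, clipping the outline; the r=7 cylinder at (16, -1.5) partially overlaps it — only the 7.14 mm² overlap (of its 127.31 mm²) is removed, clipping the outline — boundary = 91.71 mm; the cube at (16, 10.5) is not intersected at this z (z outside [3.5, 24.5]); Merging all regions: only that combined region is present, so the union is just that shape — boundary = 91.71 mm. So its perimeter = 91.71 mm. Layer 76 (z = 22.8): the cube is absent (z outside [0, 10]); the cylinder at (13.5, 10) is not intersected at this z (z outside [-0.5, 19.5]); the cylinder at (16, -1.5): section is a regular 6-gon, circumradius r=7 (perimeter = 2·6·7.000·sin(180°/6) = 42.00 mm); Taking the first minus the rest: the first operand is absent here, so nothing remains; the cube at (16, 10.5) (footprint 9×20) is included at this height (perimeter 58.00 mm); Taking the union: only the 9×20 cube at (16, 10.5) is present, so the union is just that shape — boundary = 58.00 mm. So its perimeter = 58.00 mm. Layer 6 is larger (91.71 vs 58.00 mm).

layer 6 (z = 1.8 mm)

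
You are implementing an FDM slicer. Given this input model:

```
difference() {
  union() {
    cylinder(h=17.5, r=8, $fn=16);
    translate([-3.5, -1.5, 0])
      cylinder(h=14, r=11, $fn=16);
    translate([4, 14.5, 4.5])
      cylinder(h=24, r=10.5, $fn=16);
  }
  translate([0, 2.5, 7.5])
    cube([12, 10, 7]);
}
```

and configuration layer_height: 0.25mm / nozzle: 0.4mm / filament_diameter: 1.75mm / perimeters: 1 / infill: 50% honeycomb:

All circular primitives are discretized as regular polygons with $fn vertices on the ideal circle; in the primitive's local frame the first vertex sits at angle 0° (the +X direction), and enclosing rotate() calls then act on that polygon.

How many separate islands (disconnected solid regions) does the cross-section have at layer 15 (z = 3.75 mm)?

At z = 3.75 mm: the cylinder: section is a regular 16-gon, circumradius r=8; the r=11 cylinder at (-3.5, -1.5) gives a regular 16-gon of circumradius 11 (constant along its height); the cylinder at (4, 14.5) does not reach this height (z outside [4.5, 28.5]); Taking the union: the regions partially overlap (shared area 188.89 mm²), so overlapping operands fuse into one piece — 1 connected region; the cube at (0, 2.5) is not intersected at this z (z outside [7.5, 14.5]); Taking the first minus the rest: none of the subtracted shapes is present at this height, so the result so far is unchanged — 1 connected region. Overall, the cross-section is a single solid region. Island count = 1.

1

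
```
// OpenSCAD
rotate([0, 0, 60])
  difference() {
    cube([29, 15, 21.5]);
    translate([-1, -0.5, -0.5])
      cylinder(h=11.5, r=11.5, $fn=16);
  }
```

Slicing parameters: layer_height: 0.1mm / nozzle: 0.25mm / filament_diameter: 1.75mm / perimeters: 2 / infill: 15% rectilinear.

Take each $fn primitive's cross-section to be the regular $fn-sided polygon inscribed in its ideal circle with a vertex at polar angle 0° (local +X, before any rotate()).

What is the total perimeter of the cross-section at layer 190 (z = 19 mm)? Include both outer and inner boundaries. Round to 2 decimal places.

88.00 mm

At z = 19 mm: the cube (footprint 29×15) is included at this height (perimeter 88.00 mm); the cylinder at (-1, -0.5) does not reach this height (z outside [-0.5, 11]); Subtracting the remaining from the first: none of the subtracted shapes is present at this height, so the 29×15 cube is unchanged — boundary = 88.00 mm; (rotated 60° about Z; rotation is an isometry so areas/perimeters/island counts are preserved). Overall, the cross-section is a single solid region. Total boundary length (outer) = 88.00 mm.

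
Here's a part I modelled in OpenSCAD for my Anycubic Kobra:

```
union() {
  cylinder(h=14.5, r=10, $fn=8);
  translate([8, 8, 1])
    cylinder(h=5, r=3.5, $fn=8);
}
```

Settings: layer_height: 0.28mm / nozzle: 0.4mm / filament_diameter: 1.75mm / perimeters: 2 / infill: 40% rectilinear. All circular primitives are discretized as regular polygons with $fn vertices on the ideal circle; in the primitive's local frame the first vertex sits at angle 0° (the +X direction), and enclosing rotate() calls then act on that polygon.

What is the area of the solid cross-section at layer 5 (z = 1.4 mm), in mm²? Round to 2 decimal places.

At z = 1.4 mm: the r=10 cylinder gives a regular 8-gon of circumradius 10 (constant along its height) (area = (8/2)·10.000²·sin(360°/8) = 282.84 mm²); the r=3.5 cylinder at (8, 8) gives a regular 8-gon of circumradius 3.5 (constant along its height) (area = (8/2)·3.500²·sin(360°/8) = 34.65 mm²); Combining (union): the regions partially overlap — summed areas 317.49 mm² minus the doubly-counted overlap 5.75 mm² gives 311.74 mm² — area = 311.74 mm². Overall, the cross-section is a single solid region. Net area = 311.74 mm².

311.74 mm²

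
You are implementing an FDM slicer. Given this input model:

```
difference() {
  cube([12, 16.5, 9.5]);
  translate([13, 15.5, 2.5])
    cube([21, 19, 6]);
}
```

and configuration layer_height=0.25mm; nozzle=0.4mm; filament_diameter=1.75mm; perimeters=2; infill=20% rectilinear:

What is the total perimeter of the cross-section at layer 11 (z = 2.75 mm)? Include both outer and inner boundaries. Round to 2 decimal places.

At z = 2.75 mm: the cube is present — its section is the full 12×16.5 rectangle (perimeter 57.00 mm); the 21×19 cube at (13, 15.5) contributes its full rectangle (perimeter 80.00 mm); Subtracting the remaining from the first: starting from the 12×16.5 cube, the 21×19 cube at (13, 15.5) misses the remaining region (no effect) — boundary = 57.00 mm. Overall, the cross-section is a single solid region. Total boundary length (outer) = 57.00 mm.

57.00 mm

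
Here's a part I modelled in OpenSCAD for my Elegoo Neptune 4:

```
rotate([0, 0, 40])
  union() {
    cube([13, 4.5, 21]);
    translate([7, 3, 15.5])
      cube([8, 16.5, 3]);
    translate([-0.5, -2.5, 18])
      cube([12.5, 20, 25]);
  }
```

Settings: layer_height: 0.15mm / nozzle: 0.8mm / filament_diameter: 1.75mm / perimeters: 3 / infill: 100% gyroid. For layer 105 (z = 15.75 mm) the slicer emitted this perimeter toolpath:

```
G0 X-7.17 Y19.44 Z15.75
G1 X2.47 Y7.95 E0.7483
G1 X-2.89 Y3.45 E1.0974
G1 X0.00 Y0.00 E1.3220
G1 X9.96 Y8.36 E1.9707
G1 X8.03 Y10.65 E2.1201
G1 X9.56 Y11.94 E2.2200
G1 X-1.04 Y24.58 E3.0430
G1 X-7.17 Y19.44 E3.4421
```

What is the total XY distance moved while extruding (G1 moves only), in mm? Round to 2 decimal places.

68.99 mm

Sum the Euclidean lengths of each G1 segment: total = 68.99 mm.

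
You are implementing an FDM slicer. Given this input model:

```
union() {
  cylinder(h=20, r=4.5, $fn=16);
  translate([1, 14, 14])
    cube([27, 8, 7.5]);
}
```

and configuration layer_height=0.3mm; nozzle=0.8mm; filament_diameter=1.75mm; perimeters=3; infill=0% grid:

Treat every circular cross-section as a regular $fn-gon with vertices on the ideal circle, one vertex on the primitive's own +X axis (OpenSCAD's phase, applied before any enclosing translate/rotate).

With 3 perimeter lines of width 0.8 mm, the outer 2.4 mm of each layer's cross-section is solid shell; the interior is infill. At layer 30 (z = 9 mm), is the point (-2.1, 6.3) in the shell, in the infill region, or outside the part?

outside

At z = 9 mm: the r=4.5 cylinder gives a regular 16-gon of circumradius 4.5 (constant along its height); the cube at (1, 14) is absent (z outside [14, 21.5]); Combining (union): only the r=4.5 cylinder is present, so the union is just that shape — 1 connected region. Overall, the cross-section is a single solid region. The nearest boundary edge runs (0.00, 4.50)→(-1.72, 4.16); distance from the point to it = 2.18 mm. The point is not inside any of the regions above, so it lies outside the cross-section (2.18 mm from the nearest boundary).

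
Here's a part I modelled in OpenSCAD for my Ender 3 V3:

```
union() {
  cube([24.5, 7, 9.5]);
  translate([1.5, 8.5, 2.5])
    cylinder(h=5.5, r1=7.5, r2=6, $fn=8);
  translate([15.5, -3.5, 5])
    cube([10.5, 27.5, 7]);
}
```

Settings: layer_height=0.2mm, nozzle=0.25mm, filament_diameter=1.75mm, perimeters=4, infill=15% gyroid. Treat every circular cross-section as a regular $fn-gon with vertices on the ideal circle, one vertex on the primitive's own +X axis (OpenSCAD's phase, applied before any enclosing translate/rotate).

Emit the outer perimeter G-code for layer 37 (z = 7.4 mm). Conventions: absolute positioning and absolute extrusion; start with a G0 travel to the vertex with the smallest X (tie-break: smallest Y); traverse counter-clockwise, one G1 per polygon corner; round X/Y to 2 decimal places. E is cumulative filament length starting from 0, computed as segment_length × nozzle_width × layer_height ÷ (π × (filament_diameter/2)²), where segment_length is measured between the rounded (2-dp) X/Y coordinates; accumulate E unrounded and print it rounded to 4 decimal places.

G0 X-4.66 Y8.50 Z7.40
G1 X-2.86 Y4.14 E0.0981
G1 X0.00 Y2.96 E0.1624
G1 X0.00 Y0.00 E0.2239
G1 X15.50 Y0.00 E0.5461
G1 X15.50 Y-3.50 E0.6189
G1 X26.00 Y-3.50 E0.8371
G1 X26.00 Y24.00 E1.4088
G1 X15.50 Y24.00 E1.6271
G1 X15.50 Y7.00 E1.9805
G1 X7.04 Y7.00 E2.1563
G1 X7.66 Y8.50 E2.1901
G1 X5.86 Y12.86 E2.2881
G1 X1.50 Y14.66 E2.3862
G1 X-2.86 Y12.86 E2.4842
G1 X-4.66 Y8.50 E2.5823

At z = 7.4 mm: the cube is present — its section is the full 24.5×7 rectangle; the cone at (1.5, 8.5) (r1=7.5→r2=6) has section circumradius 6.164 here — a regular 8-gon; the cube at (15.5, -3.5) (footprint 10.5×27.5) is included at this height; Merging all regions: the regions partially overlap (shared area 87.61 mm²), so overlapping operands fuse into one piece — 1 connected region. The outline is a single polygon with 15 vertices. Extrusion per mm of travel: 0.25 × 0.2 / (π × 0.875²) = 0.020788. Accumulating E over each segment gives final E = 2.5823.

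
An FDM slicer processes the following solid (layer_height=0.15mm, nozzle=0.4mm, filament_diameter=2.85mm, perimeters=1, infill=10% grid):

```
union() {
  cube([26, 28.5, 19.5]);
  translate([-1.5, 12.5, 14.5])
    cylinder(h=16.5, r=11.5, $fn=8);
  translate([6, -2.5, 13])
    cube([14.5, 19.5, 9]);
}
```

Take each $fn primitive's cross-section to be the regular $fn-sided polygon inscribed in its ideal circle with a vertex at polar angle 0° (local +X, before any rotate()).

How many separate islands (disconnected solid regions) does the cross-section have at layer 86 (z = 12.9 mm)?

1

At z = 12.9 mm: the cube (footprint 26×28.5) is included at this height; the cylinder at (-1.5, 12.5) is not intersected at this z (z outside [14.5, 31]); the cube at (6, -2.5) is absent (z outside [13, 22]); Combining (union): only the 26×28.5 cube is present, so the union is just that shape — 1 connected region. Overall, the cross-section is a single solid region. Island count = 1.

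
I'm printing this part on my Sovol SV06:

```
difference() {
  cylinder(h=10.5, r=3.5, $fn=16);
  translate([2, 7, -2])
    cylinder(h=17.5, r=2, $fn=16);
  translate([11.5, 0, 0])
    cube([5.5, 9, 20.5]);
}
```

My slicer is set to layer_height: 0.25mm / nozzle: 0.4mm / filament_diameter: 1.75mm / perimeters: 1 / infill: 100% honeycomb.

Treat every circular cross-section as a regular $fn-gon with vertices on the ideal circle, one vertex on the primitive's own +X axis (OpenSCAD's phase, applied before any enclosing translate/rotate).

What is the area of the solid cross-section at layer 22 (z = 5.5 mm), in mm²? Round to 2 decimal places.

37.50 mm²

At z = 5.5 mm: the r=3.5 cylinder gives a regular 16-gon of circumradius 3.5 (constant along its height) (area = (16/2)·3.500²·sin(360°/16) = 37.50 mm²); the cylinder at (2, 7): section is a regular 16-gon, circumradius r=2 (area = (16/2)·2.000²·sin(360°/16) = 12.25 mm²); the cube at (11.5, 0) is present — its section is the full 5.5×9 rectangle (area 49.50 mm²); Subtracting the remaining from the first: starting from the r=3.5 cylinder (37.50 mm²), the r=2 cylinder at (2, 7) misses the remaining region (no effect); the 5.5×9 cube at (11.5, 0) misses the remaining region (no effect) — area = 37.50 mm². Overall, the cross-section is a single solid region. Net area = 37.50 mm².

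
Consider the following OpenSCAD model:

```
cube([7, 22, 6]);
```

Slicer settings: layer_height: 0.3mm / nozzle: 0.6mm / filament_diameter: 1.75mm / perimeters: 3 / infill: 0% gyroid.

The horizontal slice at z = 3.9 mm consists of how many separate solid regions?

At z = 3.9 mm: the cube is present — its section is the full 7×22 rectangle. The result has 1 disconnected region.

1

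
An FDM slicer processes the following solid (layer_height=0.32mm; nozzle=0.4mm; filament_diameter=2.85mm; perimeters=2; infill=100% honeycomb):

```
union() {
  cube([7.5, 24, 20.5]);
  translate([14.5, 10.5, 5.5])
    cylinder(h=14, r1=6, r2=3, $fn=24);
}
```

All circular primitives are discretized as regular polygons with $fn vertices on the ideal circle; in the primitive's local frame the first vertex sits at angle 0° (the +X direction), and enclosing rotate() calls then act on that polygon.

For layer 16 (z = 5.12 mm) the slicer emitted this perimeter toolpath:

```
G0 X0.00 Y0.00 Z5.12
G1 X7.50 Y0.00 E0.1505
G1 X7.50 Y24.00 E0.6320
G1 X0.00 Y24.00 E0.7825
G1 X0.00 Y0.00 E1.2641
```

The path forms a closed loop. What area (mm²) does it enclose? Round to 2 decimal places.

180.00 mm²

Apply the shoelace formula to the sequence of (X, Y) vertices; enclosed area = 180.00 mm².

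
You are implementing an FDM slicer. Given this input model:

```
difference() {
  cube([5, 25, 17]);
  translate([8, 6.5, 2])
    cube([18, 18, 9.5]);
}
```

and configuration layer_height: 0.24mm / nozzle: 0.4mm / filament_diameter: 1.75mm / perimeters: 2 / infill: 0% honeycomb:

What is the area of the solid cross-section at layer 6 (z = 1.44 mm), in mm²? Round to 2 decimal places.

At z = 1.44 mm: the cube (footprint 5×25) is included at this height (area 125.00 mm²); the cube at (8, 6.5) is not intersected at this z (z outside [2, 11.5]); Taking the first minus the rest: none of the subtracted shapes is present at this height, so the 5×25 cube is unchanged — area = 125.00 mm². Overall, the cross-section is a single solid region. Net area = 125.00 mm².

125.00 mm²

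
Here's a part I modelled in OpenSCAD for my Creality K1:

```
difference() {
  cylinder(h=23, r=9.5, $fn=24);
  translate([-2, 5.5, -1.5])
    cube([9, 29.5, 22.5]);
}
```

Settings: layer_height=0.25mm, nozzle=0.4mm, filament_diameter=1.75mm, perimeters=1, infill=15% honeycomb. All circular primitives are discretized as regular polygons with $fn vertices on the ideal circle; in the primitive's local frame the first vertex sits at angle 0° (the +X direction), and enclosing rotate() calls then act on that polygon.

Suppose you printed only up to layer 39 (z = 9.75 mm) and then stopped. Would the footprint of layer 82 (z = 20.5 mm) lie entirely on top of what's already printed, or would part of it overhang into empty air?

Compare the two slices. At z = 9.75: the cylinder: section is a regular 24-gon, circumradius r=9.5 (area = (24/2)·9.500²·sin(360°/24) = 280.30 mm²); the cube at (-2, 5.5) (footprint 9×29.5) is included at this height (area 265.50 mm²); After the difference (first − rest): starting from the r=9.5 cylinder (280.30 mm²), the 9×29.5 cube at (-2, 5.5) partially overlaps it — only the 28.68 mm² overlap (of its 265.50 mm²) is removed, clipping the outline — area = 251.62 mm². At z = 20.5: the r=9.5 cylinder contributes a regular 24-gon of circumradius 9.5 (area = (24/2)·9.500²·sin(360°/24) = 280.30 mm²); the 9×29.5 cube at (-2, 5.5) contributes its full rectangle (area 265.50 mm²); After the difference (first − rest): starting from the r=9.5 cylinder (280.30 mm²), the 9×29.5 cube at (-2, 5.5) partially overlaps it — only the 28.68 mm² overlap (of its 265.50 mm²) is removed, clipping the outline — area = 251.62 mm². Checking containment: the cross-section at z = 20.5 is a subset of the cross-section at z = 9.75.

entirely on top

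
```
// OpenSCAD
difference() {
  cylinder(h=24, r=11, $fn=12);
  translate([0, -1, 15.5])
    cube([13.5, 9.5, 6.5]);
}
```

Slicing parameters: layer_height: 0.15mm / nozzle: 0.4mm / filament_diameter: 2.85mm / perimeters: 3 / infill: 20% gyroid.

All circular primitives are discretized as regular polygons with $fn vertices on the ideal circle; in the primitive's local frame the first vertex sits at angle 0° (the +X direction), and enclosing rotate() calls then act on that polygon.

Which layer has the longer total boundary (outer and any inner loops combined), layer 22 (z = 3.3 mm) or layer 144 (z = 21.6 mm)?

Layer 22 (z = 3.3): the r=11 cylinder contributes a regular 12-gon of circumradius 11 (perimeter = 2·12·11.000·sin(180°/12) = 68.33 mm); the cube at (0, -1) is absent (z outside [15.5, 22]); After the difference (first − rest): none of the subtracted shapes is present at this height, so the r=11 cylinder is unchanged — boundary = 68.33 mm. So its perimeter = 68.33 mm. Layer 144 (z = 21.6): the cylinder: section is a regular 12-gon, circumradius r=11 (perimeter = 2·12·11.000·sin(180°/12) = 68.33 mm); the 13.5×9.5 cube at (0, -1) contributes its full rectangle (perimeter 46.00 mm); Subtracting the remaining from the first: starting from the r=11 cylinder, the 13.5×9.5 cube at (0, -1) partially overlaps it — only the 91.39 mm² overlap (of its 128.25 mm²) is removed, clipping the outline — boundary = 84.11 mm. So its perimeter = 84.11 mm. Layer 144 is larger (84.11 vs 68.33 mm).

layer 144 (z = 21.6 mm)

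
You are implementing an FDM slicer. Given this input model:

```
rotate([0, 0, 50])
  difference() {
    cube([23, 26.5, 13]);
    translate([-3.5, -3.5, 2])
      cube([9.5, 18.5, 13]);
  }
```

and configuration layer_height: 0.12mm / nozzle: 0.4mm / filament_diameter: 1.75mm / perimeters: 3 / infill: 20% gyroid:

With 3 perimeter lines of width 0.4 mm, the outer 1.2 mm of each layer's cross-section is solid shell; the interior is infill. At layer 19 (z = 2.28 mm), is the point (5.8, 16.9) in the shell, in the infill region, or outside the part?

infill

At z = 2.28 mm: the 23×26.5 cube contributes its full rectangle; the 9.5×18.5 cube at (-3.5, -3.5) contributes its full rectangle; Subtracting the remaining from the first: starting from the 23×26.5 cube, the 9.5×18.5 cube at (-3.5, -3.5) partially overlaps it — only the 90.00 mm² overlap (of its 175.75 mm²) is removed, clipping the outline — 1 connected region; (whole slice rotated 50° about Z — lengths, areas and connectivity unchanged). Overall, the cross-section is a single solid region. Undo the 50° rotation: the query point maps to (16.674, 6.420) in the un-rotated model frame. The nearest boundary edge runs (23.00, 26.50)→(23.00, 0.00); distance from the point to it = 6.33 mm. The point is inside the cross-section and 6.33 mm from the nearest boundary — more than the 1.2 mm shell width (3 × 0.4), so it's in the infill interior.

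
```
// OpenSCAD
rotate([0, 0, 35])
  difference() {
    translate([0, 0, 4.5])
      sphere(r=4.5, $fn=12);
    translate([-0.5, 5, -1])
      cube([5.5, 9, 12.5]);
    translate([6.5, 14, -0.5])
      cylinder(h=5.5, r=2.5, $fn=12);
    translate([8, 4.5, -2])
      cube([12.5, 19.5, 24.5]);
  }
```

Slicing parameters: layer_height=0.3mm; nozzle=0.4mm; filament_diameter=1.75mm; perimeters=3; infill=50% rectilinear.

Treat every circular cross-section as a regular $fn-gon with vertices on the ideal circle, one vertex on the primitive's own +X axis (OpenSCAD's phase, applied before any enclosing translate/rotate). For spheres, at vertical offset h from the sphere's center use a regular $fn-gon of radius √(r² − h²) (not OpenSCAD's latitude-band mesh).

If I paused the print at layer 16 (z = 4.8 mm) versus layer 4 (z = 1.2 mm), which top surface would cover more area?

layer 16 (z = 4.8 mm)

Layer 16 (z = 4.8): the r=4.5 sphere contributes a regular 12-gon of circumradius √(4.5²−0.3²) = 4.490 (area = (12/2)·4.490²·sin(360°/12) = 60.48 mm²); the cube at (-0.5, 5) is present — its section is the full 5.5×9 rectangle (area 49.50 mm²); the r=2.5 cylinder at (6.5, 14) contributes a regular 12-gon of circumradius 2.5 (area = (12/2)·2.500²·sin(360°/12) = 18.75 mm²); the cube at (8, 4.5) (footprint 12.5×19.5) is included at this height (area 243.75 mm²); Subtracting the remaining from the first: starting from the r=4.5 sphere (60.48 mm²), the 5.5×9 cube at (-0.5, 5) misses the remaining region (no effect); the r=2.5 cylinder at (6.5, 14) misses the remaining region (no effect); the 12.5×19.5 cube at (8, 4.5) misses the remaining region (no effect) — area = 60.48 mm²; (whole slice rotated 35° about Z — lengths, areas and connectivity unchanged). So its area = 60.48 mm². Layer 4 (z = 1.2): the r=4.5 sphere contributes a regular 12-gon of circumradius √(4.5²−3.3²) = 3.059 (area = (12/2)·3.059²·sin(360°/12) = 28.08 mm²); the cube at (-0.5, 5) is present — its section is the full 5.5×9 rectangle (area 49.50 mm²); the cylinder at (6.5, 14): section is a regular 12-gon, circumradius r=2.5 (area = (12/2)·2.500²·sin(360°/12) = 18.75 mm²); the 12.5×19.5 cube at (8, 4.5) contributes its full rectangle (area 243.75 mm²); After the difference (first − rest): starting from the r=4.5 sphere (28.08 mm²), the 5.5×9 cube at (-0.5, 5) misses the remaining region (no effect); the r=2.5 cylinder at (6.5, 14) misses the remaining region (no effect); the 12.5×19.5 cube at (8, 4.5) misses the remaining region (no effect) — area = 28.08 mm²; (rotated 35° about Z; rotation is an isometry so areas/perimeters/island counts are preserved). So its area = 28.08 mm². Layer 16 is larger (60.48 vs 28.08 mm²).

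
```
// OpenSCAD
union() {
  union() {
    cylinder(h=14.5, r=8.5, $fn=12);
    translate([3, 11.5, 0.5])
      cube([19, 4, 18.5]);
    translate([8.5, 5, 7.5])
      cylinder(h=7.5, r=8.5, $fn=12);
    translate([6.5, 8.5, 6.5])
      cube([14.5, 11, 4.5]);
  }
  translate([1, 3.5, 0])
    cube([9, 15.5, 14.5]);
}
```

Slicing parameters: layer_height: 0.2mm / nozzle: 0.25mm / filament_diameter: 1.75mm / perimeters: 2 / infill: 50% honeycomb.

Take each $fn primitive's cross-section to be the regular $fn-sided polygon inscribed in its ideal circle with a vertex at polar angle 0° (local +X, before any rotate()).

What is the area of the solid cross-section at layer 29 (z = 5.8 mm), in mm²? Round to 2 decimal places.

At z = 5.8 mm: the cylinder: section is a regular 12-gon, circumradius r=8.5 (area = (12/2)·8.500²·sin(360°/12) = 216.75 mm²); the cube at (3, 11.5) is present — its section is the full 19×4 rectangle (area 76.00 mm²); the cylinder at (8.5, 5) is absent (z outside [7.5, 15]); the cube at (6.5, 8.5) does not reach this height (z outside [6.5, 11]); Combining (union): the 2 present regions are separate (no shared area or edge), so areas and boundary lengths simply add and each stays a separate island — area = 292.75 mm²; the 9×15.5 cube at (1, 3.5) contributes its full rectangle (area 139.50 mm²); Taking the union: the regions partially overlap — summed areas 432.25 mm² minus the doubly-counted overlap 49.21 mm² gives 383.04 mm² — area = 383.04 mm². Overall, the cross-section is a single solid region. Net area = 383.04 mm².

383.04 mm²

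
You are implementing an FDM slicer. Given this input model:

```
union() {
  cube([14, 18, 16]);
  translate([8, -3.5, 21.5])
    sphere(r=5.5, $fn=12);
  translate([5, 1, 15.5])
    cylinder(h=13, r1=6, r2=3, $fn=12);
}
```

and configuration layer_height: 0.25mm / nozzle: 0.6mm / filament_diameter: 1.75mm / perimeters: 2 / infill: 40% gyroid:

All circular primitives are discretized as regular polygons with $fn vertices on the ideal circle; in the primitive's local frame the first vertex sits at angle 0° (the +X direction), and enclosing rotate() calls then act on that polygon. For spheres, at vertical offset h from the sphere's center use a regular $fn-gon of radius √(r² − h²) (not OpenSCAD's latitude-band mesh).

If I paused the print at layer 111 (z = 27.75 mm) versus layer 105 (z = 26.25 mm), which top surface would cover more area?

Layer 111 (z = 27.75): the cube is absent (z outside [0, 16]); the sphere at (8, -3.5) is absent (|z−center|=6.250 > r=5.5); the cone at (5, 1): at t=0.942 of its height the radius interpolates to r₁+(r₂−r₁)t = 3.173, giving a regular 12-gon of that circumradius (area = (12/2)·3.173²·sin(360°/12) = 30.21 mm²); Taking the union: only the cone at (5, 1) is present, so the union is just that shape — area = 30.21 mm². So its area = 30.21 mm². Layer 105 (z = 26.25): the cube is not intersected at this z (z outside [0, 16]); the r=5.5 sphere at (8, -3.5) contributes a regular 12-gon of circumradius √(5.5²−4.75²) = 2.773 (area = (12/2)·2.773²·sin(360°/12) = 23.06 mm²); the cone at (5, 1) contributes a regular 12-gon of circumradius 3.519 (interpolated between r1=6 and r2=3 at t=0.827) (area = (12/2)·3.519²·sin(360°/12) = 37.15 mm²); Combining (union): the regions partially overlap — summed areas 60.22 mm² minus the doubly-counted overlap 1.44 mm² gives 58.77 mm² — area = 58.77 mm². So its area = 58.77 mm². Layer 105 is larger (58.77 vs 30.21 mm²).

layer 105 (z = 26.25 mm)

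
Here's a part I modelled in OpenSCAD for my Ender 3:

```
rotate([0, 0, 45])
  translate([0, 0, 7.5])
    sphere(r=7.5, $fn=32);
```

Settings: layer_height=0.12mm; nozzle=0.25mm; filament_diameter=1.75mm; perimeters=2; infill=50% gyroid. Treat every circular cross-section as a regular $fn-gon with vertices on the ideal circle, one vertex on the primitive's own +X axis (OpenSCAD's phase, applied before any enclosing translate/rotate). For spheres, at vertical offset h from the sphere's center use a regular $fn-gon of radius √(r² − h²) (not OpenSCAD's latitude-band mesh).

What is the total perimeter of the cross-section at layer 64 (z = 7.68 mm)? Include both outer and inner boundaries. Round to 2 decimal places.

At z = 7.68 mm: the r=7.5 sphere slices to a regular 32-gon of circumradius 7.498 (√(r²−h²) with h=0.18 from center) (perimeter = 2·32·7.498·sin(180°/32) = 47.03 mm); (whole slice rotated 45° about Z — lengths, areas and connectivity unchanged). Overall, the cross-section is a single solid region. Total boundary length (outer) = 47.03 mm.

47.03 mm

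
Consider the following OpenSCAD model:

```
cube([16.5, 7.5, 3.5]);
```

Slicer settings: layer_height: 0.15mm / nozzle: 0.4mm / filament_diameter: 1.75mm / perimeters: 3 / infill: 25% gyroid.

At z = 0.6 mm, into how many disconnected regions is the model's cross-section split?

1

At z = 0.6 mm: the cube (footprint 16.5×7.5) is included at this height. The result has 1 disconnected region.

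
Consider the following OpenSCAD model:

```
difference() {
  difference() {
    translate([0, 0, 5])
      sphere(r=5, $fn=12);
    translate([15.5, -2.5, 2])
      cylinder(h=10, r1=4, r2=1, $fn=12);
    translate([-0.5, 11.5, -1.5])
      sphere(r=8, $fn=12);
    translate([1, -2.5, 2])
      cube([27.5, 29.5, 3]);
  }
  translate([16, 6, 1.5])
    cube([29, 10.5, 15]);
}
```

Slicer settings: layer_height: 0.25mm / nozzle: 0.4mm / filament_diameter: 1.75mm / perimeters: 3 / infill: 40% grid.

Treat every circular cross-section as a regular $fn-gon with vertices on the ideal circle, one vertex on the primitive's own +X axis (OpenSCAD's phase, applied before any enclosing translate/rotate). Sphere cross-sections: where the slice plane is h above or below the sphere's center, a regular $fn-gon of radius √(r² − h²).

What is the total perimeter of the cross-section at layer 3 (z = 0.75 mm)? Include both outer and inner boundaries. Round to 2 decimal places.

16.36 mm

At z = 0.75 mm: the r=5 sphere slices to a regular 12-gon of circumradius 2.634 (√(r²−h²) with h=4.25 from center) (perimeter = 2·12·2.634·sin(180°/12) = 16.36 mm); the cone at (15.5, -2.5) does not reach this height (z outside [2, 12]); the sphere at (-0.5, 11.5): section is a regular 12-gon, circumradius = √(r²−h²) = √(8²−2.25²) = 7.677 (perimeter = 2·12·7.677·sin(180°/12) = 47.69 mm); the cube at (1, -2.5) is absent (z outside [2, 5]); Taking the first minus the rest: starting from the r=5 sphere, the r=8 sphere at (-0.5, 11.5) misses the remaining region (no effect) — boundary = 16.36 mm; the cube at (16, 6) does not reach this height (z outside [1.5, 16.5]); Subtracting the remaining from the first: none of the subtracted shapes is present at this height, so that combined region is unchanged — boundary = 16.36 mm. Overall, the cross-section is a single solid region. Total boundary length (outer) = 16.36 mm.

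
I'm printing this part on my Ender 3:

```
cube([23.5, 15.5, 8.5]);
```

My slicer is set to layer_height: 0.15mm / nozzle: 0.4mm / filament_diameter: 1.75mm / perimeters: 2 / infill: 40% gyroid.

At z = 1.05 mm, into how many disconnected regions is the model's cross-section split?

1

At z = 1.05 mm: the 23.5×15.5 cube contributes its full rectangle. The result has 1 disconnected region.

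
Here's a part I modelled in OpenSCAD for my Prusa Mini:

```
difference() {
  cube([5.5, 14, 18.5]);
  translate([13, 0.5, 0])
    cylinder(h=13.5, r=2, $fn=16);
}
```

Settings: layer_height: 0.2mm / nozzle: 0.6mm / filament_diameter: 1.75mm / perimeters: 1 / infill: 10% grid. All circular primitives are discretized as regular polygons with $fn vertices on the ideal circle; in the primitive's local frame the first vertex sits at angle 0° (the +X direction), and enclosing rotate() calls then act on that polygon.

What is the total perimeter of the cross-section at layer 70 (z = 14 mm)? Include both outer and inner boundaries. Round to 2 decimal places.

39.00 mm

At z = 14 mm: the cube (footprint 5.5×14) is included at this height (perimeter 39.00 mm); the cylinder at (13, 0.5) is not intersected at this z (z outside [0, 13.5]); Taking the first minus the rest: none of the subtracted shapes is present at this height, so the 5.5×14 cube is unchanged — boundary = 39.00 mm. Overall, the cross-section is a single solid region. Total boundary length (outer) = 39.00 mm.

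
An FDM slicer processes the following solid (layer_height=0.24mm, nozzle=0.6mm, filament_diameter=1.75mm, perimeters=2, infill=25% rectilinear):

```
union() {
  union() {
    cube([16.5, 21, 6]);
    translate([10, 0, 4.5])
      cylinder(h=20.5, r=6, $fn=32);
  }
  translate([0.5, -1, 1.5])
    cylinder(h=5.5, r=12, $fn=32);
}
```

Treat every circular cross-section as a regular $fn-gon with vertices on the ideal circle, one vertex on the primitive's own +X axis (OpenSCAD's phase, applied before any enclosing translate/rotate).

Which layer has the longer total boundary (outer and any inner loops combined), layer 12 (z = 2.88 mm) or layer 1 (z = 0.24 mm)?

layer 12 (z = 2.88 mm)

Layer 12 (z = 2.88): the cube is present — its section is the full 16.5×21 rectangle (perimeter 75.00 mm); the cylinder at (10, 0) is absent (z outside [4.5, 25]); Combining (union): only the 16.5×21 cube is present, so the union is just that shape — boundary = 75.00 mm; the r=12 cylinder at (0.5, -1) contributes a regular 32-gon of circumradius 12 (perimeter = 2·32·12.000·sin(180°/32) = 75.28 mm); Taking the union: the regions partially overlap (shared area 105.91 mm²), so the edge portions inside another operand are dropped and the merged outline is re-measured after clipping — boundary = 108.61 mm. So its perimeter = 108.61 mm. Layer 1 (z = 0.24): the cube is present — its section is the full 16.5×21 rectangle (perimeter 75.00 mm); the cylinder at (10, 0) is absent (z outside [4.5, 25]); Merging all regions: only the 16.5×21 cube is present, so the union is just that shape — boundary = 75.00 mm; the cylinder at (0.5, -1) is not intersected at this z (z outside [1.5, 7]); Taking the union: only that combined region is present, so the union is just that shape — boundary = 75.00 mm. So its perimeter = 75.00 mm. Layer 12 is larger (108.61 vs 75.00 mm).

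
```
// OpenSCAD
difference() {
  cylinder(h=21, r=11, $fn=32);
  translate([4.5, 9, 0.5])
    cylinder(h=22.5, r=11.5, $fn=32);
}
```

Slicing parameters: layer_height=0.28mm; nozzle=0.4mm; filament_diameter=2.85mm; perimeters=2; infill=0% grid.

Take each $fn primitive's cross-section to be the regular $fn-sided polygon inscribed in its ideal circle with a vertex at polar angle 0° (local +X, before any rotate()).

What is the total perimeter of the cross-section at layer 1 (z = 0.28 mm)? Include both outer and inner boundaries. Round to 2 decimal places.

At z = 0.28 mm: the r=11 cylinder contributes a regular 32-gon of circumradius 11 (perimeter = 2·32·11.000·sin(180°/32) = 69.00 mm); the cylinder at (4.5, 9) does not reach this height (z outside [0.5, 23]); Subtracting the remaining from the first: none of the subtracted shapes is present at this height, so the r=11 cylinder is unchanged — boundary = 69.00 mm. Overall, the cross-section is a single solid region. Total boundary length (outer) = 69.00 mm.

69.00 mm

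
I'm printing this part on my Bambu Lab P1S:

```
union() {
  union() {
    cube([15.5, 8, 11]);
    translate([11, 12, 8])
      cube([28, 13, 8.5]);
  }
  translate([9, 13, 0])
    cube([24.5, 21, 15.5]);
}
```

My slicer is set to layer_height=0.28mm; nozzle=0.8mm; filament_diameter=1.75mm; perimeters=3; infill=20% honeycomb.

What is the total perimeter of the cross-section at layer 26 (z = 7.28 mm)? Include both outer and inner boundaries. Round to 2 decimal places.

At z = 7.28 mm: the 15.5×8 cube contributes its full rectangle (perimeter 47.00 mm); the cube at (11, 12) does not reach this height (z outside [8, 16.5]); Taking the union: only the 15.5×8 cube is present, so the union is just that shape — boundary = 47.00 mm; the cube at (9, 13) is present — its section is the full 24.5×21 rectangle (perimeter 91.00 mm); Combining (union): the 2 present regions are separate (no shared area or edge), so areas and boundary lengths simply add and each stays a separate island — boundary = 138.00 mm. Overall, the cross-section has 2 separate islands. Total boundary length (outer) = 138.00 mm.

138.00 mm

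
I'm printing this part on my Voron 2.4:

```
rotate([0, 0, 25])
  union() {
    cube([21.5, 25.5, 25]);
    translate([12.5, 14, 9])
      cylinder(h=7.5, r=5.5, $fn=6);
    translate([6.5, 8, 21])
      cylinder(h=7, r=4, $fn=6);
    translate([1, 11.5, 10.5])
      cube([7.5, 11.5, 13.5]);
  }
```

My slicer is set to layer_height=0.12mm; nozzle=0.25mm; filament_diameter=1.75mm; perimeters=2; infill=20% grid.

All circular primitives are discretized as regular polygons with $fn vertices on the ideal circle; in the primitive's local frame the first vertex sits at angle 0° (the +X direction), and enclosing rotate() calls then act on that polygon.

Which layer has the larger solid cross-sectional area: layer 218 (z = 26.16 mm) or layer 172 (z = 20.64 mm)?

Layer 218 (z = 26.16): the cube is not intersected at this z (z outside [0, 25]); the cylinder at (12.5, 14) is absent (z outside [9, 16.5]); the r=4 cylinder at (6.5, 8) contributes a regular 6-gon of circumradius 4 (area = (6/2)·4.000²·sin(360°/6) = 41.57 mm²); the cube at (1, 11.5) is not intersected at this z (z outside [10.5, 24]); Merging all regions: only the r=4 cylinder at (6.5, 8) is present, so the union is just that shape — area = 41.57 mm²; (whole slice rotated 25° about Z — lengths, areas and connectivity unchanged). So its area = 41.57 mm². Layer 172 (z = 20.64): the cube (footprint 21.5×25.5) is included at this height (area 548.25 mm²); the cylinder at (12.5, 14) is absent (z outside [9, 16.5]); the cylinder at (6.5, 8) is not intersected at this z (z outside [21, 28]); the 7.5×11.5 cube at (1, 11.5) contributes its full rectangle (area 86.25 mm²); Combining (union): the 7.5×11.5 cube at (1, 11.5) lies entirely inside the 21.5×25.5 cube, so the union is just the 21.5×25.5 cube — area = 548.25 mm²; (whole slice rotated 25° about Z — lengths, areas and connectivity unchanged). So its area = 548.25 mm². Layer 172 is larger (548.25 vs 41.57 mm²).

layer 172 (z = 20.64 mm)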